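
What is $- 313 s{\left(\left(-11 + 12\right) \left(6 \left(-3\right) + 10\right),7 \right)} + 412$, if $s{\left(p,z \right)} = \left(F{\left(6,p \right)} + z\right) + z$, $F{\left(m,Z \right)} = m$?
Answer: $-5848$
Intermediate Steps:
$s{\left(p,z \right)} = 6 + 2 z$ ($s{\left(p,z \right)} = \left(6 + z\right) + z = 6 + 2 z$)
$- 313 s{\left(\left(-11 + 12\right) \left(6 \left(-3\right) + 10\right),7 \right)} + 412 = - 313 \left(6 + 2 \cdot 7\right) + 412 = - 313 \left(6 + 14\right) + 412 = \left(-313\right) 20 + 412 = -6260 + 412 = -5848$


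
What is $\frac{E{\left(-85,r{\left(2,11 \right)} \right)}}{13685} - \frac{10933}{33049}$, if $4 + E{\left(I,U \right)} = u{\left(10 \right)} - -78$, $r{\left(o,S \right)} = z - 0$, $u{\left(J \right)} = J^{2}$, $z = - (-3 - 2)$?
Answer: $- \frac{143867579}{452275565} \approx -0.3181$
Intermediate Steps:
$z = 5$ ($z = \left(-1\right) \left(-5\right) = 5$)
$r{\left(o,S \right)} = 5$ ($r{\left(o,S \right)} = 5 - 0 = 5 + 0 = 5$)
$E{\left(I,U \right)} = 174$ ($E{\left(I,U \right)} = -4 - \left(-78 - 10^{2}\right) = -4 + \left(100 + 78\right) = -4 + 178 = 174$)
$\frac{E{\left(-85,r{\left(2,11 \right)} \right)}}{13685} - \frac{10933}{33049} = \frac{174}{13685} - \frac{10933}{33049} = - \frac{143867579}{452275565}$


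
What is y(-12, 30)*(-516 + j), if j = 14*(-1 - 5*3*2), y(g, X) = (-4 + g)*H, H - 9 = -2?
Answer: 106400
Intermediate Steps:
H = 7 (H = 9 - 2 = 7)
y(g, X) = -28 + 7*g (y(g, X) = (-4 + g)*7 = -28 + 7*g)
j = -434 (j = 14*(-1 - 15*2) = 14*(-1 - 30) = 14*(-31) = -434)
y(-12, 30)*(-516 + j) = (-28 + 7*(-12))*(-516 - 434) = (-28 - 84)*(-950) = -112*(-950) = 106400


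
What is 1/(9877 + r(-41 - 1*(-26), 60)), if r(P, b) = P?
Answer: 1/9862 ≈ 0.00010140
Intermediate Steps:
1/(9877 + r(-41 - 1*(-26), 60)) = 1/(9877 + (-41 - 1*(-26))) = 1/(9877 + (-41 + 26)) = 1/(9877 - 15) = 1/9862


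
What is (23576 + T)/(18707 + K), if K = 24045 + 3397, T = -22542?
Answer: 1034/46149 ≈ 0.022406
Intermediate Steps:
K = 27442
(23576 + T)/(18707 + K) = (23576 - 22542)/(18707 + 27442) = 1034/46149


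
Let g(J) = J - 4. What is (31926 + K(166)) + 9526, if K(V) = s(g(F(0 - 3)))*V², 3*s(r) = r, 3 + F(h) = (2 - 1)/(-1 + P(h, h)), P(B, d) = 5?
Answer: -20549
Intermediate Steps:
F(h) = -11/4 (F(h) = -3 + (2 - 1)/(-1 + 5) = -3 + 1/4 = -3 + 1*(¼) = -3 + ¼ = -11/4)
g(J) = -4 + J
s(r) = r/3
K(V) = -9*V²/4 (K(V) = ((-4 - 11/4)/3)*V² = ((⅓)*(-27/4))*V² = -9*V²/4)
(31926 + K(166)) + 9526 = (31926 - 9/4*166²) + 9526 = (31926 - 9/4*27556) + 9526 = (31926 - 62001) + 9526 = -30075 + 9526 = -20549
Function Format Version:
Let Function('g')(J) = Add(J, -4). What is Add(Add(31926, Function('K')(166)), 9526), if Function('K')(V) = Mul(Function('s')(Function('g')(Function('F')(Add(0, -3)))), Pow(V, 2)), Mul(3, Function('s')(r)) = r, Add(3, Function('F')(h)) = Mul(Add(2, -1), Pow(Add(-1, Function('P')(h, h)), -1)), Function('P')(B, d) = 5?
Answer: -20549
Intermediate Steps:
Function('F')(h) = Rational(-11, 4) (Function('F')(h) = Add(-3, Mul(Add(2, -1), Pow(Add(-1, 5), -1))) = Add(-3, Mul(1, Pow(4, -1))) = Add(-3, Mul(1, Rational(1, 4))) = Add(-3, Rational(1, 4)) = Rational(-11, 4))
Function('g')(J) = Add(-4, J)
Function('s')(r) = Mul(Rational(1, 3), r)
Function('K')(V) = Mul(Rational(-9, 4), Pow(V, 2)) (Function('K')(V) = Mul(Mul(Rational(1, 3), Add(-4, Rational(-11, 4))), Pow(V, 2)) = Mul(Mul(Rational(1, 3), Rational(-27, 4)), Pow(V, 2)) = Mul(Rational(-9, 4), Pow(V, 2)))
Add(Add(31926, Function('K')(166)), 9526) = Add(Add(31926, Mul(Rational(-9, 4), Pow(166, 2))), 9526) = Add(Add(31926, Mul(Rational(-9, 4), 27556)), 9526) = Add(Add(31926, -62001), 9526) = Add(-30075, 9526) = -20549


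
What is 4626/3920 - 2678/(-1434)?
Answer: 4282861/1405320 ≈ 3.0476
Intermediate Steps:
4626/3920 - 2678/(-1434) = 4626*(1/3920) - 2678*(-1/1434) = 2313/1960 + 1339/717 = 4282861/1405320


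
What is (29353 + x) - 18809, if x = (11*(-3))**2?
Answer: 11633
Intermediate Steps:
x = 1089 (x = (-33)**2 = 1089)
(29353 + x) - 18809 = (29353 + 1089) - 18809 = 30442 - 18809 = 11633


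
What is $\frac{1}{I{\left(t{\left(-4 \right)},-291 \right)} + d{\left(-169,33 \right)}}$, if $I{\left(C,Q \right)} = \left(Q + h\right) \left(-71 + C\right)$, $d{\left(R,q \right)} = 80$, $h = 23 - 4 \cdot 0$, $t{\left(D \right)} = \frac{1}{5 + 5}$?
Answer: $\frac{5}{95406} \approx 5.2408 \cdot 10^{-5}$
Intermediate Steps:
$t{\left(D \right)} = \frac{1}{10}$
$h = 23$ ($h = 23 - 0 = 23 + 0 = 23$)
$I{\left(C,Q \right)} = \left(-71 + C\right) \left(23 + Q\right)$ ($I{\left(C,Q \right)} = \left(Q + 23\right) \left(-71 + C\right) = \left(23 + Q\right) \left(-71 + C\right) = \left(-71 + C\right) \left(23 + Q\right)$)
$\frac{1}{I{\left(t{\left(-4 \right)},-291 \right)} + d{\left(-169,33 \right)}} = \frac{1}{\left(-1633 - -20661 + 23 \cdot \frac{1}{10} + \frac{1}{10} \left(-291\right)\right) + 80} = \frac{1}{\left(-1633 + 20661 + \frac{23}{10} - \frac{291}{10}\right) + 80} = \frac{1}{\frac{95006}{5} + 80} = \frac{1}{\frac{95406}{5}} = \frac{5}{95406}$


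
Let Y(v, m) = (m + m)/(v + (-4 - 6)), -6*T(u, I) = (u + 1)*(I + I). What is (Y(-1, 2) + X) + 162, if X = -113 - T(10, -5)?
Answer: 1000/33 ≈ 30.303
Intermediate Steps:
T(u, I) = -I*(1 + u)/3 (T(u, I) = -(u + 1)*(I + I)/6 = -(1 + u)*2*I/6 = -I*(1 + u)/3)
Y(v, m) = 2*m/(-10 + v) (Y(v, m) = (2*m)/(v - 10) = (2*m)/(-10 + v) = 2*m/(-10 + v))
X = -394/3 (X = -113 - (-1)*(-5)*(1 + 10)/3 = -113 - (-1)*(-5)*11/3 = -113 - 1*55/3 = -113 - 55/3 = -394/3 ≈ -131.33)
(Y(-1, 2) + X) + 162 = (2*2/(-10 - 1) - 394/3) + 162 = (2*2/(-11) - 394/3) + 162 = (2*2*(-1/11) - 394/3) + 162 = (-4/11 - 394/3) + 162 = -4346/33 + 162 = 1000/33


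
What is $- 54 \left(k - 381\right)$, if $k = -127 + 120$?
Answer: $20952$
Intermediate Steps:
$k = -7$
$- 54 \left(k - 381\right) = - 54 \left(-7 - 381\right) = \left(-54\right) \left(-388\right) = 20952$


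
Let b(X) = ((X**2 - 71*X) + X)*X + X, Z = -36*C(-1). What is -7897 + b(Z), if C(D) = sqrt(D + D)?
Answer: 173543 + 93276*I*sqrt(2) ≈ 1.7354e+5 + 1.3191e+5*I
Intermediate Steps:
C(D) = sqrt(2)*sqrt(D) (C(D) = sqrt(2*D) = sqrt(2)*sqrt(D))
Z = -36*I*sqrt(2) (Z = -36*sqrt(2)*sqrt(-1) = -36*sqrt(2)*I = -36*I*sqrt(2) ≈ -50.912*I)
b(X) = X + X*(X**2 - 70*X) (b(X) = (X**2 - 70*X)*X + X = X*(X**2 - 70*X) + X = X + X*(X**2 - 70*X))
-7897 + b(Z) = -7897 + (-36*I*sqrt(2))*(1 + (-36*I*sqrt(2))**2 - (-2520)*I*sqrt(2)) = -7897 + (-36*I*sqrt(2))*(1 - 2592 + 2520*I*sqrt(2)) = -7897 + (-36*I*sqrt(2))*(-2591 + 2520*I*sqrt(2)) = -7897 - 36*I*sqrt(2)*(-2591 + 2520*I*sqrt(2))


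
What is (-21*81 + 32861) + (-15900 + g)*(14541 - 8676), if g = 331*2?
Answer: -89339710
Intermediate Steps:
g = 662
(-21*81 + 32861) + (-15900 + g)*(14541 - 8676) = (-21*81 + 32861) + (-15900 + 662)*(14541 - 8676) = (-1701 + 32861) - 15238*5865 = 31160 - 89370870 = -89339710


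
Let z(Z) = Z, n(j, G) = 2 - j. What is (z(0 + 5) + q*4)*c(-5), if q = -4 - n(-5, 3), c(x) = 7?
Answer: -273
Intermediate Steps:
q = -11 (q = -4 - (2 - 1*(-5)) = -4 - (2 + 5) = -4 - 1*7 = -4 - 7 = -11)
(z(0 + 5) + q*4)*c(-5) = ((0 + 5) - 11*4)*7 = (5 - 44)*7 = -39*7 = -273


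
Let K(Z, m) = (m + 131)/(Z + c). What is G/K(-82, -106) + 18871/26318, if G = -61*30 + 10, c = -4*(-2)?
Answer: 708996003/131590 ≈ 5387.9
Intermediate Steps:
c = 8
K(Z, m) = (131 + m)/(8 + Z) (K(Z, m) = (m + 131)/(Z + 8) = (131 + m)/(8 + Z))
G = -1820 (G = -1830 + 10 = -1820)
G/K(-82, -106) + 18871/26318 = -1820*(8 - 82)/(131 - 106) + 18871/26318 = -1820/(25/(-74)) + 18871*(1/26318) = -1820/((-1/74*25)) + 18871/26318 = -1820/(-25/74) + 18871/26318 = -1820*(-74/25) + 18871/26318 = 26936/5 + 18871/26318 = 708996003/131590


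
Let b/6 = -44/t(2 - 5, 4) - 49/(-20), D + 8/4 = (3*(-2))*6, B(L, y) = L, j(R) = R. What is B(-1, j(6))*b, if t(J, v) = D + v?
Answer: -3819/170 ≈ -22.465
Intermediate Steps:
D = -38 (D = -2 + (3*(-2))*6 = -2 - 6*6 = -2 - 36 = -38)
t(J, v) = -38 + v
b = 3819/170 (b = 6*(-44/(-38 + 4) - 49/(-20)) = 6*(-44/(-34) - 49*(-1/20)) = 6*(-44*(-1/34) + 49/20) = 6*(22/17 + 49/20) = 6*(1273/340) = 3819/170 ≈ 22.465)
B(-1, j(6))*b = -1*3819/170 = -3819/170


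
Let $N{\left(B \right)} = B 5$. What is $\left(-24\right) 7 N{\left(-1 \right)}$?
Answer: $840$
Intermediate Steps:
$N{\left(B \right)} = 5 B$
$\left(-24\right) 7 N{\left(-1 \right)} = \left(-24\right) 7 \cdot 5 \left(-1\right) = \left(-168\right) \left(-5\right) = 840$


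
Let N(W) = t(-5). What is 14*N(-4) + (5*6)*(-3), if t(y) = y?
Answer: -160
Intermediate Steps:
N(W) = -5
14*N(-4) + (5*6)*(-3) = 14*(-5) + (5*6)*(-3) = -70 + 30*(-3) = -70 - 90 = -160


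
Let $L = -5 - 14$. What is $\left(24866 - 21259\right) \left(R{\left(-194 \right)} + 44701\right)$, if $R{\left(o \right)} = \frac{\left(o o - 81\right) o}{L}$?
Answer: $\frac{29342905323}{19} \approx 1.5444 \cdot 10^{9}$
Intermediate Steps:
$L = -19$
$R{\left(o \right)} = - \frac{o \left(-81 + o^{2}\right)}{19}$ ($R{\left(o \right)} = \frac{\left(o o - 81\right) o}{-19} = \left(o^{2} - 81\right) o \left(- \frac{1}{19}\right) = \left(-81 + o^{2}\right) o \left(- \frac{1}{19}\right) = o \left(-81 + o^{2}\right) \left(- \frac{1}{19}\right) = - \frac{o \left(-81 + o^{2}\right)}{19}$)
$\left(24866 - 21259\right) \left(R{\left(-194 \right)} + 44701\right) = \left(24866 - 21259\right) \left(\frac{1}{19} \left(-194\right) \left(81 - \left(-194\right)^{2}\right) + 44701\right) = 3607 \left(\frac{1}{19} \left(-194\right) \left(81 - 37636\right) + 44701\right) = 3607 \left(\frac{1}{19} \left(-194\right) \left(-37555\right) + 44701\right) = 3607 \left(\frac{7285670}{19} + 44701\right) = 3607 \cdot \frac{8134989}{19} = \frac{29342905323}{19}$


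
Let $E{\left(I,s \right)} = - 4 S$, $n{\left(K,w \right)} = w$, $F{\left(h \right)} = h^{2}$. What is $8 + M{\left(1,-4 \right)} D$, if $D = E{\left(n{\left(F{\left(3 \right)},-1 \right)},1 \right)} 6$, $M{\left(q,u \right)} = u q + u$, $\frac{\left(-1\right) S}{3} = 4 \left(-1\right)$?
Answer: $2312$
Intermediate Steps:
$S = 12$ ($S = - 3 \cdot 4 \left(-1\right) = \left(-3\right) \left(-4\right) = 12$)
$M{\left(q,u \right)} = u + q u$ ($M{\left(q,u \right)} = q u + u = u + q u$)
$E{\left(I,s \right)} = -48$ ($E{\left(I,s \right)} = \left(-4\right) 12 = -48$)
$D = -288$ ($D = \left(-48\right) 6 = -288$)
$8 + M{\left(1,-4 \right)} D = 8 + - 4 \left(1 + 1\right) \left(-288\right) = 8 + \left(-4\right) 2 \left(-288\right) = 8 - -2304 = 8 + 2304 = 2312$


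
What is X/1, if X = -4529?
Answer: -4529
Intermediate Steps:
X/1 = -4529/1 = -4529*1 = -4529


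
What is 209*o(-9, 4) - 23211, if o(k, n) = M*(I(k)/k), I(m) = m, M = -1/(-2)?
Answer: -46213/2 ≈ -23107.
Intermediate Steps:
M = ½ (M = -1*(-½) = ½ ≈ 0.50000)
o(k, n) = ½ (o(k, n) = (k/k)/2 = (½)*1 = ½)
209*o(-9, 4) - 23211 = 209*(½) - 23211 = 209/2 - 23211 = -46213/2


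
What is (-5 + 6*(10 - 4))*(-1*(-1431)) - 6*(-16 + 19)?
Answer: 44343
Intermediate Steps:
(-5 + 6*(10 - 4))*(-1*(-1431)) - 6*(-16 + 19) = (-5 + 6*6)*1431 - 6*3 = (-5 + 36)*1431 - 18 = 31*1431 - 18 = 44361 - 18 = 44343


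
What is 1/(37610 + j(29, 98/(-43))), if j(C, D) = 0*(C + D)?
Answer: 1/37610 ≈ 2.6589e-5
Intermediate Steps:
j(C, D) = 0
1/(37610 + j(29, 98/(-43))) = 1/(37610 + 0) = 1/37610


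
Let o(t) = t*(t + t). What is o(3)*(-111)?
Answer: -1998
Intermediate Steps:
o(t) = 2*t**2 (o(t) = t*(2*t) = 2*t**2)
o(3)*(-111) = (2*3**2)*(-111) = (2*9)*(-111) = 18*(-111) = -1998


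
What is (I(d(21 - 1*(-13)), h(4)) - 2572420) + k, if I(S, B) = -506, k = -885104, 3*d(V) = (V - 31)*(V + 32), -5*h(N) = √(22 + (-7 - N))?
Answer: -3458030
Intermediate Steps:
h(N) = -√(15 - N)/5 (h(N) = -√(22 + (-7 - N))/5 = -√(15 - N)/5)
d(V) = (-31 + V)*(32 + V)/3 (d(V) = ((V - 31)*(V + 32))/3 = ((-31 + V)*(32 + V))/3 = (-31 + V)*(32 + V)/3)
(I(d(21 - 1*(-13)), h(4)) - 2572420) + k = (-506 - 2572420) - 885104 = -2572926 - 885104 = -3458030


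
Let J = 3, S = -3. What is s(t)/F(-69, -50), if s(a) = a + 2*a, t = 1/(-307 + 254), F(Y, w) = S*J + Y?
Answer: 1/1378 ≈ 0.00072569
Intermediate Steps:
F(Y, w) = -9 + Y (F(Y, w) = -3*3 + Y = -9 + Y)
t = -1/53 (t = 1/(-53) = -1/53 ≈ -0.018868)
s(a) = 3*a
s(t)/F(-69, -50) = (3*(-1/53))/(-9 - 69) = -3/53/(-78) = -3/53*(-1/78) = 1/1378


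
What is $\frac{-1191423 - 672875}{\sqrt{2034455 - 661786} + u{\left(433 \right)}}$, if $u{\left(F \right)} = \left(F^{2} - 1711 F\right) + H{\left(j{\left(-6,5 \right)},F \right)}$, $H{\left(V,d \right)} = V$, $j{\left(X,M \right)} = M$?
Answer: $\frac{515822359981}{153107938746} + \frac{932149 \sqrt{1372669}}{153107938746} \approx 3.3761$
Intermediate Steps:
$u{\left(F \right)} = 5 + F^{2} - 1711 F$ ($u{\left(F \right)} = \left(F^{2} - 1711 F\right) + 5 = 5 + F^{2} - 1711 F$)
$\frac{-1191423 - 672875}{\sqrt{2034455 - 661786} + u{\left(433 \right)}} = \frac{-1191423 - 672875}{\sqrt{2034455 - 661786} + \left(5 + 433^{2} - 740863\right)} = - \frac{1864298}{\sqrt{1372669} + \left(5 + 187489 - 740863\right)} = - \frac{1864298}{\sqrt{1372669} - 553369} = - \frac{1864298}{-553369 + \sqrt{1372669}}$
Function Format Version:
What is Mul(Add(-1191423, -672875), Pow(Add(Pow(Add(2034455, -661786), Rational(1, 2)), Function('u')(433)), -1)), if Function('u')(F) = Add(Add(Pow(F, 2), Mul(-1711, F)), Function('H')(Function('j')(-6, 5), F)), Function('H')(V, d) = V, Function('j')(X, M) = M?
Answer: Add(Rational(515822359981, 153107938746), Mul(Rational(932149, 153107938746), Pow(1372669, Rational(1, 2)))) ≈ 3.3761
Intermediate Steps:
Function('u')(F) = Add(5, Pow(F, 2), Mul(-1711, F)) (Function('u')(F) = Add(Add(Pow(F, 2), Mul(-1711, F)), 5) = Add(5, Pow(F, 2), Mul(-1711, F)))
Mul(Add(-1191423, -672875), Pow(Add(Pow(Add(2034455, -661786), Rational(1, 2)), Function('u')(433)), -1)) = Mul(Add(-1191423, -672875), Pow(Add(Pow(Add(2034455, -661786), Rational(1, 2)), Add(5, Pow(433, 2), Mul(-1711, 433))), -1)) = Mul(-1864298, Pow(Add(Pow(1372669, Rational(1, 2)), Add(5, 187489, -740863)), -1)) = Mul(-1864298, Pow(Add(Pow(1372669, Rational(1, 2)), -553369), -1)) = Mul(-1864298, Pow(Add(-553369, Pow(1372669, Rational(1, 2))), -1))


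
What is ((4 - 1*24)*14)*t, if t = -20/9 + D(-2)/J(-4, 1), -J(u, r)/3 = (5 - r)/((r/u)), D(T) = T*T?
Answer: 5390/9 ≈ 598.89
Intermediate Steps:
D(T) = T²
J(u, r) = -3*u*(5 - r)/r (J(u, r) = -3*(5 - r)/(r/u) = -3*(5 - r)*u/r = -3*u*(5 - r)/r)
t = -77/36 (t = -20/9 + (-2)²/((3*(-4)*(-5 + 1)/1)) = -20*⅑ + 4/((3*(-4)*1*(-4))) = -20/9 + 4/48 = -20/9 + 4*(1/48) = -20/9 + 1/12 = -77/36 ≈ -2.1389)
((4 - 1*24)*14)*t = ((4 - 1*24)*14)*(-77/36) = ((4 - 24)*14)*(-77/36) = -20*14*(-77/36) = -280*(-77/36) = 5390/9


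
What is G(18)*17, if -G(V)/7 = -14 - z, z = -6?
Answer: 952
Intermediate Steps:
G(V) = 56 (G(V) = -7*(-14 - 1*(-6)) = -7*(-14 + 6) = -7*(-8) = 56)
G(18)*17 = 56*17 = 952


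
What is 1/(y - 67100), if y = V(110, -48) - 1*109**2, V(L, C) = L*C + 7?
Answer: -1/84254 ≈ -1.1869e-5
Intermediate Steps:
V(L, C) = 7 + C*L (V(L, C) = C*L + 7 = 7 + C*L)
y = -17154 (y = (7 - 48*110) - 1*109**2 = (7 - 5280) - 1*11881 = -5273 - 11881 = -17154)
1/(y - 67100) = 1/(-17154 - 67100) = 1/(-84254) = -1/84254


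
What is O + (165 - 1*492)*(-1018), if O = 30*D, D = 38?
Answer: 334026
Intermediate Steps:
O = 1140 (O = 30*38 = 1140)
O + (165 - 1*492)*(-1018) = 1140 + (165 - 1*492)*(-1018) = 1140 + (165 - 492)*(-1018) = 1140 - 327*(-1018) = 1140 + 332886 = 334026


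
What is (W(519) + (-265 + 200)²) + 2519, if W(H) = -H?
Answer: 6225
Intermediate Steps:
(W(519) + (-265 + 200)²) + 2519 = (-1*519 + (-265 + 200)²) + 2519 = (-519 + (-65)²) + 2519 = (-519 + 4225) + 2519 = 3706 + 2519 = 6225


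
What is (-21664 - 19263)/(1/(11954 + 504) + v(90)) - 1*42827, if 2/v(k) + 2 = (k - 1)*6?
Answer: -34042492326/3181 ≈ -1.0702e+7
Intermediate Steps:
v(k) = 2/(-8 + 6*k) (v(k) = 2/(-2 + (k - 1)*6) = 2/(-2 + (-1 + k)*6) = 2/(-2 + (-6 + 6*k)) = 2/(-8 + 6*k))
(-21664 - 19263)/(1/(11954 + 504) + v(90)) - 1*42827 = (-21664 - 19263)/(1/(11954 + 504) + 1/(-4 + 3*90)) - 1*42827 = -40927/(1/12458 + 1/(-4 + 270)) - 42827 = -40927/(1/12458 + 1/266) - 42827 = -40927/3181/828457 - 42827 = -40927*828457/3181 - 42827 = -33906259639/3181 - 42827 = -34042492326/3181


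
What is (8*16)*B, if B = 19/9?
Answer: 2432/9 ≈ 270.22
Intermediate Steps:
B = 19/9 (B = 19*(1/9) = 19/9 ≈ 2.1111)
(8*16)*B = (8*16)*(19/9) = 128*(19/9) = 2432/9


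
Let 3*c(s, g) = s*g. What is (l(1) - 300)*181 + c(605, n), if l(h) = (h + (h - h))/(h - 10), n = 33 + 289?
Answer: 95549/9 ≈ 10617.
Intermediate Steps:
n = 322
c(s, g) = g*s/3 (c(s, g) = (s*g)/3 = (g*s)/3 = g*s/3)
l(h) = h/(-10 + h) (l(h) = (h + 0)/(-10 + h) = h/(-10 + h))
(l(1) - 300)*181 + c(605, n) = (1/(-10 + 1) - 300)*181 + (⅓)*322*605 = (1/(-9) - 300)*181 + 194810/3 = (1*(-⅑) - 300)*181 + 194810/3 = (-⅑ - 300)*181 + 194810/3 = -2701/9*181 + 194810/3 = -488881/9 + 194810/3 = 95549/9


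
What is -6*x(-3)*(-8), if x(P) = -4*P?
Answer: 576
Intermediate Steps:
-6*x(-3)*(-8) = -(-24)*(-3)*(-8) = -6*12*(-8) = -72*(-8) = 576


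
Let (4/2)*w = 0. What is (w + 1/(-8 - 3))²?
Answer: 1/121 ≈ 0.0082645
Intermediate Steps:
w = 0 (w = (½)*0 = 0)
(w + 1/(-8 - 3))² = (0 + 1/(-8 - 3))² = (0 + 1/(-11))² = (0 - 1/11)² = (-1/11)² = 1/121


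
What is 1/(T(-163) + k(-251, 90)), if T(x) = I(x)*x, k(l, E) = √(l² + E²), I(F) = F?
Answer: 26569/705840660 - √71101/705840660 ≈ 3.7264e-5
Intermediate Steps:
k(l, E) = √(E² + l²)
T(x) = x² (T(x) = x*x = x²)
1/(T(-163) + k(-251, 90)) = 1/((-163)² + √(90² + (-251)²)) = 1/(26569 + √(8100 + 63001)) = 1/(26569 + √71101)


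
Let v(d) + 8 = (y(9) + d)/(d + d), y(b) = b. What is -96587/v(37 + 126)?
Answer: 15743681/1218 ≈ 12926.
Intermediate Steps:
v(d) = -8 + (9 + d)/(2*d) (v(d) = -8 + (9 + d)/(d + d) = -8 + (9 + d)/((2*d)) = -8 + (9 + d)*(1/(2*d)) = -8 + (9 + d)/(2*d))
-96587/v(37 + 126) = -96587*2*(37 + 126)/(3*(3 - 5*(37 + 126))) = -96587*326/(3*(3 - 5*163)) = -96587*326/(3*(3 - 815)) = -96587/((3/2)*(1/163)*(-812)) = -96587/(-1218/163) = -96587*(-163/1218) = 15743681/1218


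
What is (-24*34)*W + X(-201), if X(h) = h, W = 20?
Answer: -16521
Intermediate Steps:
(-24*34)*W + X(-201) = -24*34*20 - 201 = -816*20 - 201 = -16320 - 201 = -16521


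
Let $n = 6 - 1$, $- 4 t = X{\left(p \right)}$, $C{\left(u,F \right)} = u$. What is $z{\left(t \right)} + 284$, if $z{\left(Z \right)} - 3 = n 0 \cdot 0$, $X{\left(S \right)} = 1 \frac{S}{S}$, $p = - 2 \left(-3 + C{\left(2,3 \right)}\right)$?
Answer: $287$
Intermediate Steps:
$p = 2$ ($p = - 2 \left(-3 + 2\right) = \left(-2\right) \left(-1\right) = 2$)
$X{\left(S \right)} = 1$ ($X{\left(S \right)} = 1 \cdot 1 = 1$)
$t = - \frac{1}{4}$ ($t = \left(- \frac{1}{4}\right) 1 = - \frac{1}{4} \approx -0.25$)
$n = 5$
$z{\left(Z \right)} = 3$ ($z{\left(Z \right)} = 3 + 5 \cdot 0 \cdot 0 = 3 + 0 \cdot 0 = 3 + 0 = 3$)
$z{\left(t \right)} + 284 = 3 + 284 = 287$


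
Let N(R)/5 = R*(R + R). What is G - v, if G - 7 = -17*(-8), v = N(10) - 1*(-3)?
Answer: -860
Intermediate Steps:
N(R) = 10*R**2 (N(R) = 5*(R*(R + R)) = 5*(R*(2*R)) = 5*(2*R**2) = 10*R**2)
v = 1003 (v = 10*10**2 - 1*(-3) = 10*100 + 3 = 1000 + 3 = 1003)
G = 143 (G = 7 - 17*(-8) = 7 + 136 = 143)
G - v = 143 - 1*1003 = 143 - 1003 = -860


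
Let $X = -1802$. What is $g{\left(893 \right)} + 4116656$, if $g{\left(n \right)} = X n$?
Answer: $2507470$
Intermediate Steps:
$g{\left(n \right)} = - 1802 n$
$g{\left(893 \right)} + 4116656 = \left(-1802\right) 893 + 4116656 = -1609186 + 4116656 = 2507470$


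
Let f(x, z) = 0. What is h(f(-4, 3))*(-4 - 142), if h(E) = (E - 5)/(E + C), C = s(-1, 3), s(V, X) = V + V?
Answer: -365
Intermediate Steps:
s(V, X) = 2*V
C = -2 (C = 2*(-1) = -2)
h(E) = (-5 + E)/(-2 + E) (h(E) = (E - 5)/(E - 2) = (-5 + E)/(-2 + E))
h(f(-4, 3))*(-4 - 142) = ((-5 + 0)/(-2 + 0))*(-4 - 142) = (-5/(-2))*(-146) = -1/2*(-5)*(-146) = (5/2)*(-146) = -365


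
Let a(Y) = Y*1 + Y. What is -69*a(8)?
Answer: -1104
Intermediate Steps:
a(Y) = 2*Y (a(Y) = Y + Y = 2*Y)
-69*a(8) = -138*8 = -69*16 = -1104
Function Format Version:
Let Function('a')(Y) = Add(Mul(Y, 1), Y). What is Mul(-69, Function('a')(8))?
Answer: -1104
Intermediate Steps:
Function('a')(Y) = Mul(2, Y) (Function('a')(Y) = Add(Y, Y) = Mul(2, Y))
Mul(-69, Function('a')(8)) = Mul(-69, Mul(2, 8)) = Mul(-69, 16) = -1104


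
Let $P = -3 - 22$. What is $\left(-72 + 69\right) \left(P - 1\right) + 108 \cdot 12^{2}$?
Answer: $15630$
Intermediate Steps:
$P = -25$ ($P = -3 - 22 = -25$)
$\left(-72 + 69\right) \left(P - 1\right) + 108 \cdot 12^{2} = \left(-72 + 69\right) \left(-25 - 1\right) + 108 \cdot 12^{2} = \left(-3\right) \left(-26\right) + 108 \cdot 144 = 78 + 15552 = 15630$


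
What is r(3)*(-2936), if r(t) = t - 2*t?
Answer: 8808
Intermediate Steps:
r(t) = -t
r(3)*(-2936) = -1*3*(-2936) = -3*(-2936) = 8808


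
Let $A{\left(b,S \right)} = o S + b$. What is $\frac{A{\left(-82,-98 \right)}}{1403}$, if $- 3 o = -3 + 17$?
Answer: $\frac{1126}{4209} \approx 0.26752$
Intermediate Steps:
$o = - \frac{14}{3}$ ($o = - \frac{-3 + 17}{3} = \left(- \frac{1}{3}\right) 14 = - \frac{14}{3} \approx -4.6667$)
$A{\left(b,S \right)} = b - \frac{14 S}{3}$ ($A{\left(b,S \right)} = - \frac{14 S}{3} + b = b - \frac{14 S}{3}$)
$\frac{A{\left(-82,-98 \right)}}{1403} = \frac{-82 - - \frac{1372}{3}}{1403} = \left(-82 + \frac{1372}{3}\right) \frac{1}{1403} = \frac{1126}{3} \cdot \frac{1}{1403} = \frac{1126}{4209}$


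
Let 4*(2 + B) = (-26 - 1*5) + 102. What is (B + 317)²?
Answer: 1771561/16 ≈ 1.1072e+5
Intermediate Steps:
B = 63/4 (B = -2 + ((-26 - 1*5) + 102)/4 = -2 + ((-26 - 5) + 102)/4 = -2 + (-31 + 102)/4 = -2 + (¼)*71 = -2 + 71/4 = 63/4 ≈ 15.750)
(B + 317)² = (63/4 + 317)² = (1331/4)² = 1771561/16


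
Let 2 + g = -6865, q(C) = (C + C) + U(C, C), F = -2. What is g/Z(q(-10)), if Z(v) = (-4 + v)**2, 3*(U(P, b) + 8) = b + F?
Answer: -763/144 ≈ -5.2986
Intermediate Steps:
U(P, b) = -26/3 + b/3 (U(P, b) = -8 + (b - 2)/3 = -8 + (-2 + b)/3 = -8 + (-2/3 + b/3) = -26/3 + b/3)
q(C) = -26/3 + 7*C/3 (q(C) = (C + C) + (-26/3 + C/3) = 2*C + (-26/3 + C/3) = -26/3 + 7*C/3)
g = -6867 (g = -2 - 6865 = -6867)
g/Z(q(-10)) = -6867/(-4 + (-26/3 + (7/3)*(-10)))**2 = -6867/(-4 + (-26/3 - 70/3))**2 = -6867/(-4 - 32)**2 = -6867/((-36)**2) = -6867/1296 = -6867*1/1296 = -763/144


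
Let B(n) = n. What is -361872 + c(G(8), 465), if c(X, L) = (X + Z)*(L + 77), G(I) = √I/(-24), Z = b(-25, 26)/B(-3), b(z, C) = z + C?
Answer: -1086158/3 - 271*√2/6 ≈ -3.6212e+5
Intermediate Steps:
b(z, C) = C + z
Z = -⅓ (Z = (26 - 25)/(-3) = 1*(-⅓) = -⅓ ≈ -0.33333)
G(I) = -√I/24
c(X, L) = (77 + L)*(-⅓ + X) (c(X, L) = (X - ⅓)*(L + 77) = (-⅓ + X)*(77 + L) = (77 + L)*(-⅓ + X))
-361872 + c(G(8), 465) = -361872 + (-77/3 + 77*(-√2/12) - ⅓*465 + 465*(-√2/12)) = -361872 + (-77/3 + 77*(-√2/12) - 155 + 465*(-√2/12)) = -361872 + (-77/3 - 77*√2/12 - 155 - 155*√2/4) = -361872 + (-542/3 - 271*√2/6) = -1086158/3 - 271*√2/6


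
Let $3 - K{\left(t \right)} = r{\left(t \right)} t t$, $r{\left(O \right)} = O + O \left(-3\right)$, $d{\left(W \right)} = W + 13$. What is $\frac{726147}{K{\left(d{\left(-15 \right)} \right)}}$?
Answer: $- \frac{726147}{13} \approx -55857.0$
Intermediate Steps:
$d{\left(W \right)} = 13 + W$
$r{\left(O \right)} = - 2 O$ ($r{\left(O \right)} = O - 3 O = - 2 O$)
$K{\left(t \right)} = 3 + 2 t^{3}$ ($K{\left(t \right)} = 3 - - 2 t t t = 3 - - 2 t^{2} t = 3 - - 2 t^{3} = 3 + 2 t^{3}$)
$\frac{726147}{K{\left(d{\left(-15 \right)} \right)}} = \frac{726147}{3 + 2 \left(13 - 15\right)^{3}} = \frac{726147}{3 + 2 \left(-2\right)^{3}} = \frac{726147}{3 + 2 \left(-8\right)} = \frac{726147}{3 - 16} = \frac{726147}{-13} = 726147 \left(- \frac{1}{13}\right) = - \frac{726147}{13}$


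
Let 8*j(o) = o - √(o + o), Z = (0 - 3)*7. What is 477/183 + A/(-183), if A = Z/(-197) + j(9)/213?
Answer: 17787291/6825656 + √2/103944 ≈ 2.6060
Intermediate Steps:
Z = -21 (Z = -3*7 = -21)
j(o) = o/8 - √2*√o/8 (j(o) = (o - √(o + o))/8 = (o - √(2*o))/8 = (o - √2*√o)/8 = o/8 - √2*√o/8)
A = 12519/111896 - √2/568 (A = -21/(-197) + ((⅛)*9 - √2*√9/8)/213 = -21*(-1/197) + (9/8 - ⅛*√2*3)*(1/213) = 21/197 + (9/8 - 3*√2/8)*(1/213) = 21/197 + (3/568 - √2/568) = 12519/111896 - √2/568 ≈ 0.10939)
477/183 + A/(-183) = 477/183 + (12519/111896 - √2/568)/(-183) = 477*(1/183) + (12519/111896 - √2/568)*(-1/183) = 159/61 + (-4173/6825656 + √2/103944) = 17787291/6825656 + √2/103944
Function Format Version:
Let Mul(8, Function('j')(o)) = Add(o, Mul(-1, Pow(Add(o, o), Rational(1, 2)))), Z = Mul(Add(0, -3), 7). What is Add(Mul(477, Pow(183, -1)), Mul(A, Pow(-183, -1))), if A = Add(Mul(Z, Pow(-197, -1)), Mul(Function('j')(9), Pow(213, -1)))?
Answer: Add(Rational(17787291, 6825656), Mul(Rational(1, 103944), Pow(2, Rational(1, 2)))) ≈ 2.6060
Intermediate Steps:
Z = -21 (Z = Mul(-3, 7) = -21)
Function('j')(o) = Add(Mul(Rational(1, 8), o), Mul(Rational(-1, 8), Pow(2, Rational(1, 2)), Pow(o, Rational(1, 2)))) (Function('j')(o) = Mul(Rational(1, 8), Add(o, Mul(-1, Pow(Add(o, o), Rational(1, 2))))) = Mul(Rational(1, 8), Add(o, Mul(-1, Pow(Mul(2, o), Rational(1, 2))))) = Mul(Rational(1, 8), Add(o, Mul(-1, Mul(Pow(2, Rational(1, 2)), Pow(o, Rational(1, 2)))))) = Mul(Rational(1, 8), Add(o, Mul(-1, Pow(2, Rational(1, 2)), Pow(o, Rational(1, 2))))) = Add(Mul(Rational(1, 8), o), Mul(Rational(-1, 8), Pow(2, Rational(1, 2)), Pow(o, Rational(1, 2)))))
A = Add(Rational(12519, 111896), Mul(Rational(-1, 568), Pow(2, Rational(1, 2)))) (A = Add(Mul(-21, Pow(-197, -1)), Mul(Add(Mul(Rational(1, 8), 9), Mul(Rational(-1, 8), Pow(2, Rational(1, 2)), Pow(9, Rational(1, 2)))), Pow(213, -1))) = Add(Mul(-21, Rational(-1, 197)), Mul(Add(Rational(9, 8), Mul(Rational(-1, 8), Pow(2, Rational(1, 2)), 3)), Rational(1, 213))) = Add(Rational(21, 197), Mul(Add(Rational(9, 8), Mul(Rational(-3, 8), Pow(2, Rational(1, 2)))), Rational(1, 213))) = Add(Rational(21, 197), Add(Rational(3, 568), Mul(Rational(-1, 568), Pow(2, Rational(1, 2))))) = Add(Rational(12519, 111896), Mul(Rational(-1, 568), Pow(2, Rational(1, 2)))) ≈ 0.10939)
Add(Mul(477, Pow(183, -1)), Mul(A, Pow(-183, -1))) = Add(Mul(477, Pow(183, -1)), Mul(Add(Rational(12519, 111896), Mul(Rational(-1, 568), Pow(2, Rational(1, 2)))), Pow(-183, -1))) = Add(Mul(477, Rational(1, 183)), Mul(Add(Rational(12519, 111896), Mul(Rational(-1, 568), Pow(2, Rational(1, 2)))), Rational(-1, 183))) = Add(Rational(159, 61), Add(Rational(-4173, 6825656), Mul(Rational(1, 103944), Pow(2, Rational(1, 2))))) = Add(Rational(17787291, 6825656), Mul(Rational(1, 103944), Pow(2, Rational(1, 2))))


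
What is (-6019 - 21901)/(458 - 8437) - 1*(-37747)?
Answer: 301211233/7979 ≈ 37751.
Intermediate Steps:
(-6019 - 21901)/(458 - 8437) - 1*(-37747) = -27920/(-7979) + 37747 = -27920*(-1/7979) + 37747 = 27920/7979 + 37747 = 301211233/7979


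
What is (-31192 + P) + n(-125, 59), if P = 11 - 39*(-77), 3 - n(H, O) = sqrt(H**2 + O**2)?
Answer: -28175 - sqrt(19106) ≈ -28313.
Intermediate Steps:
n(H, O) = 3 - sqrt(H**2 + O**2)
P = 3014 (P = 11 + 3003 = 3014)
(-31192 + P) + n(-125, 59) = (-31192 + 3014) + (3 - sqrt((-125)**2 + 59**2)) = -28178 + (3 - sqrt(15625 + 3481)) = -28178 + (3 - sqrt(19106)) = -28175 - sqrt(19106)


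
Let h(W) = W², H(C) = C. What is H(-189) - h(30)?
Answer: -1089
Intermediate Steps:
H(-189) - h(30) = -189 - 1*30² = -189 - 1*900 = -189 - 900 = -1089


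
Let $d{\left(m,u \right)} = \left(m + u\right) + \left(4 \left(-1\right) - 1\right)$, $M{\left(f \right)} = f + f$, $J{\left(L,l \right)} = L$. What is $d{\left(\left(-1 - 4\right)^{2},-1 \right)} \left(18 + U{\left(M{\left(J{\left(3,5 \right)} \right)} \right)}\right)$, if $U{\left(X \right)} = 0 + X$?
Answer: $456$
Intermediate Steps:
$M{\left(f \right)} = 2 f$
$U{\left(X \right)} = X$
$d{\left(m,u \right)} = -5 + m + u$ ($d{\left(m,u \right)} = \left(m + u\right) - 5 = -5 + m + u$)
$d{\left(\left(-1 - 4\right)^{2},-1 \right)} \left(18 + U{\left(M{\left(J{\left(3,5 \right)} \right)} \right)}\right) = \left(-5 + \left(-1 - 4\right)^{2} - 1\right) \left(18 + 2 \cdot 3\right) = \left(-5 + \left(-5\right)^{2} - 1\right) \left(18 + 6\right) = \left(-5 + 25 - 1\right) 24 = 19 \cdot 24 = 456$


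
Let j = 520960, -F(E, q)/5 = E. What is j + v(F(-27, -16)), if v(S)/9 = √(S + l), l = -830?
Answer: 520960 + 9*I*√695 ≈ 5.2096e+5 + 237.27*I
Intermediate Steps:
F(E, q) = -5*E
v(S) = 9*√(-830 + S) (v(S) = 9*√(S - 830) = 9*√(-830 + S))
j + v(F(-27, -16)) = 520960 + 9*√(-830 - 5*(-27)) = 520960 + 9*√(-830 + 135) = 520960 + 9*√(-695) = 520960 + 9*(I*√695) = 520960 + 9*I*√695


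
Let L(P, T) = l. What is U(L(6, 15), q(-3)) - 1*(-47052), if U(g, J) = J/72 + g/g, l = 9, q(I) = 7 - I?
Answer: 1693913/36 ≈ 47053.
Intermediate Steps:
L(P, T) = 9
U(g, J) = 1 + J/72 (U(g, J) = J*(1/72) + 1 = J/72 + 1 = 1 + J/72)
U(L(6, 15), q(-3)) - 1*(-47052) = (1 + (7 - 1*(-3))/72) - 1*(-47052) = (1 + (7 + 3)/72) + 47052 = (1 + (1/72)*10) + 47052 = (1 + 5/36) + 47052 = 41/36 + 47052 = 1693913/36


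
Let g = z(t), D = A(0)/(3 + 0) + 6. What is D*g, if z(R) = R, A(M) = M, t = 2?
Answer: 12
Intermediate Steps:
D = 6 (D = 0/(3 + 0) + 6 = 0/3 + 6 = 0*(⅓) + 6 = 0 + 6 = 6)
g = 2
D*g = 6*2 = 12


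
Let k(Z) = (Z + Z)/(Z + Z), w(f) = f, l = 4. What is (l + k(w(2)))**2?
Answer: 25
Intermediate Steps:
k(Z) = 1 (k(Z) = (2*Z)/((2*Z)) = (2*Z)*(1/(2*Z)) = 1)
(l + k(w(2)))**2 = (4 + 1)**2 = 5**2 = 25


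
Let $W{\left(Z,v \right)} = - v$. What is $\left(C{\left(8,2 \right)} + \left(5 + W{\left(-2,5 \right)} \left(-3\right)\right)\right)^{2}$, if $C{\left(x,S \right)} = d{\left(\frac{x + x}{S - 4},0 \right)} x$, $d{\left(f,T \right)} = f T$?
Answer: $400$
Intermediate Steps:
$d{\left(f,T \right)} = T f$
$C{\left(x,S \right)} = 0$ ($C{\left(x,S \right)} = 0 \frac{x + x}{S - 4} x = 0 \frac{2 x}{-4 + S} x = 0 x = 0$)
$\left(C{\left(8,2 \right)} + \left(5 + W{\left(-2,5 \right)} \left(-3\right)\right)\right)^{2} = \left(0 + \left(5 + \left(-1\right) 5 \left(-3\right)\right)\right)^{2} = \left(0 + \left(5 - -15\right)\right)^{2} = \left(0 + \left(5 + 15\right)\right)^{2} = \left(0 + 20\right)^{2} = 20^{2} = 400$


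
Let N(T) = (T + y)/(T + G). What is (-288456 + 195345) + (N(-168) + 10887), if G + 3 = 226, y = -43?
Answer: -4522531/55 ≈ -82228.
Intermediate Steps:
G = 223 (G = -3 + 226 = 223)
N(T) = (-43 + T)/(223 + T) (N(T) = (T - 43)/(T + 223) = (-43 + T)/(223 + T))
(-288456 + 195345) + (N(-168) + 10887) = (-288456 + 195345) + ((-43 - 168)/(223 - 168) + 10887) = -93111 + (-211/55 + 10887) = -93111 + 598574/55 = -4522531/55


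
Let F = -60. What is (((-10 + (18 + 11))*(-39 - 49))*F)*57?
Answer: 5718240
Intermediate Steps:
(((-10 + (18 + 11))*(-39 - 49))*F)*57 = (((-10 + (18 + 11))*(-39 - 49))*(-60))*57 = (((-10 + 29)*(-88))*(-60))*57 = ((19*(-88))*(-60))*57 = -1672*(-60)*57 = 100320*57 = 5718240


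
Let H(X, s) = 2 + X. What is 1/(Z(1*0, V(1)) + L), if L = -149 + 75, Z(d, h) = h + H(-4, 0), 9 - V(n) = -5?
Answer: -1/62 ≈ -0.016129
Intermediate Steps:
V(n) = 14 (V(n) = 9 - 1*(-5) = 9 + 5 = 14)
Z(d, h) = -2 + h (Z(d, h) = h + (2 - 4) = h - 2 = -2 + h)
L = -74
1/(Z(1*0, V(1)) + L) = 1/((-2 + 14) - 74) = 1/(12 - 74) = 1/(-62) = -1/62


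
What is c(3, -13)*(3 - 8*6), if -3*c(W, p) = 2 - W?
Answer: -15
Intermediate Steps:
c(W, p) = -2/3 + W/3 (c(W, p) = -(2 - W)/3 = -2/3 + W/3)
c(3, -13)*(3 - 8*6) = (-2/3 + (1/3)*3)*(3 - 8*6) = (-2/3 + 1)*(3 - 48) = (1/3)*(-45) = -15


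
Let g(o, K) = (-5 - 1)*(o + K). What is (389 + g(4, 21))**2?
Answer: 57121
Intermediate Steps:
g(o, K) = -6*K - 6*o (g(o, K) = -6*(K + o) = -6*K - 6*o)
(389 + g(4, 21))**2 = (389 + (-6*21 - 6*4))**2 = (389 + (-126 - 24))**2 = (389 - 150)**2 = 239**2 = 57121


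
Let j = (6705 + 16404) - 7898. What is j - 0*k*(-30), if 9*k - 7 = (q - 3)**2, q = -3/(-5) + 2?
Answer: 15211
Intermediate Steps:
q = 13/5 (q = -3*(-1/5) + 2 = 3/5 + 2 = 13/5 ≈ 2.6000)
k = 179/225 (k = 7/9 + (13/5 - 3)**2/9 = 7/9 + (-2/5)**2/9 = 7/9 + (1/9)*(4/25) = 7/9 + 4/225 = 179/225 ≈ 0.79556)
j = 15211 (j = 23109 - 7898 = 15211)
j - 0*k*(-30) = 15211 - 0*(179/225)*(-30) = 15211 - 0*(-30) = 15211 - 1*0 = 15211 + 0 = 15211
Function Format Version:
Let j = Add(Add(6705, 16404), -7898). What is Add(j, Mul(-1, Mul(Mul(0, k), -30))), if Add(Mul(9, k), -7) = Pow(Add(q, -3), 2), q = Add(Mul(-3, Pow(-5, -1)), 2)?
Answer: 15211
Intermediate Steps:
q = Rational(13, 5) (q = Add(Mul(-3, Rational(-1, 5)), 2) = Add(Rational(3, 5), 2) = Rational(13, 5) ≈ 2.6000)
k = Rational(179, 225) (k = Add(Rational(7, 9), Mul(Rational(1, 9), Pow(Add(Rational(13, 5), -3), 2))) = Add(Rational(7, 9), Mul(Rational(1, 9), Pow(Rational(-2, 5), 2))) = Add(Rational(7, 9), Mul(Rational(1, 9), Rational(4, 25))) = Add(Rational(7, 9), Rational(4, 225)) = Rational(179, 225) ≈ 0.79556)
j = 15211 (j = Add(23109, -7898) = 15211)
Add(j, Mul(-1, Mul(Mul(0, k), -30))) = Add(15211, Mul(-1, Mul(Mul(0, Rational(179, 225)), -30))) = Add(15211, Mul(-1, Mul(0, -30))) = Add(15211, Mul(-1, 0)) = Add(15211, 0) = 15211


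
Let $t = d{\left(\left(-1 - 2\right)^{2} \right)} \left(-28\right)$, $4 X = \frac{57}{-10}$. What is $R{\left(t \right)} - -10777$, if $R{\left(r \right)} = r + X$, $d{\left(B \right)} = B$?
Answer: $\frac{420943}{40} \approx 10524.0$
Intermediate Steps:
$X = - \frac{57}{40}$ ($X = \frac{57 \frac{1}{-10}}{4} = \frac{57 \left(- \frac{1}{10}\right)}{4} = \frac{1}{4} \left(- \frac{57}{10}\right) = - \frac{57}{40} \approx -1.425$)
$t = -252$ ($t = \left(-1 - 2\right)^{2} \left(-28\right) = \left(-3\right)^{2} \left(-28\right) = 9 \left(-28\right) = -252$)
$R{\left(r \right)} = - \frac{57}{40} + r$ ($R{\left(r \right)} = r - \frac{57}{40} = - \frac{57}{40} + r$)
$R{\left(t \right)} - -10777 = \left(- \frac{57}{40} - 252\right) - -10777 = - \frac{10137}{40} + 10777 = \frac{420943}{40}$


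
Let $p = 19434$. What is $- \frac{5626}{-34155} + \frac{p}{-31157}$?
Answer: $- \frac{488478988}{1064167335} \approx -0.45902$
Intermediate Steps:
$- \frac{5626}{-34155} + \frac{p}{-31157} = - \frac{5626}{-34155} + \frac{19434}{-31157} = \left(-5626\right) \left(- \frac{1}{34155}\right) + 19434 \left(- \frac{1}{31157}\right) = \frac{5626}{34155} - \frac{19434}{31157} = - \frac{488478988}{1064167335}$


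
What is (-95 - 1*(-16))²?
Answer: 6241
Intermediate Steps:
(-95 - 1*(-16))² = (-95 + 16)² = (-79)² = 6241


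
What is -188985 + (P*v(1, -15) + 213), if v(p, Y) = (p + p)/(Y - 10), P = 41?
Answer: -4719382/25 ≈ -1.8878e+5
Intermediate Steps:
v(p, Y) = 2*p/(-10 + Y) (v(p, Y) = (2*p)/(-10 + Y) = 2*p/(-10 + Y))
-188985 + (P*v(1, -15) + 213) = -188985 + (41*(2*1/(-10 - 15)) + 213) = -188985 + (41*(2*1/(-25)) + 213) = -188985 + (41*(2*1*(-1/25)) + 213) = -188985 + (41*(-2/25) + 213) = -188985 + (-82/25 + 213) = -188985 + 5243/25 = -4719382/25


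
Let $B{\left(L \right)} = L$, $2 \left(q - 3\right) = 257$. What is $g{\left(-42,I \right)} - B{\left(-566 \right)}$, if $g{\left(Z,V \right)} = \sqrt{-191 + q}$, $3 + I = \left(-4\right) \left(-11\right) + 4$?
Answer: $566 + \frac{i \sqrt{238}}{2} \approx 566.0 + 7.7136 i$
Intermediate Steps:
$q = \frac{263}{2}$ ($q = 3 + \frac{1}{2} \cdot 257 = 3 + \frac{257}{2} = \frac{263}{2} \approx 131.5$)
$I = 45$ ($I = -3 + \left(\left(-4\right) \left(-11\right) + 4\right) = -3 + \left(44 + 4\right) = -3 + 48 = 45$)
$g{\left(Z,V \right)} = \frac{i \sqrt{238}}{2}$ ($g{\left(Z,V \right)} = \sqrt{-191 + \frac{263}{2}} = \sqrt{- \frac{119}{2}} = \frac{i \sqrt{238}}{2}$)
$g{\left(-42,I \right)} - B{\left(-566 \right)} = \frac{i \sqrt{238}}{2} - -566 = \frac{i \sqrt{238}}{2} + 566 = 566 + \frac{i \sqrt{238}}{2}$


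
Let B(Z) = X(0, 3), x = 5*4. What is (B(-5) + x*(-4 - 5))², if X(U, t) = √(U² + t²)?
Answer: 31329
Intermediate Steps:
x = 20
B(Z) = 3 (B(Z) = √(0² + 3²) = √(0 + 9) = √9 = 3)
(B(-5) + x*(-4 - 5))² = (3 + 20*(-4 - 5))² = (3 + 20*(-9))² = (3 - 180)² = (-177)² = 31329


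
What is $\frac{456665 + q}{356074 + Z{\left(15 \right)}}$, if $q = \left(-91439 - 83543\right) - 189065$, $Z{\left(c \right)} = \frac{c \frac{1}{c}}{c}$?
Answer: $\frac{1389270}{5341111} \approx 0.26011$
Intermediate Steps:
$Z{\left(c \right)} = \frac{1}{c}$ ($Z{\left(c \right)} = 1 \frac{1}{c} = \frac{1}{c}$)
$q = -364047$ ($q = -174982 - 189065 = -364047$)
$\frac{456665 + q}{356074 + Z{\left(15 \right)}} = \frac{456665 - 364047}{356074 + \frac{1}{15}} = \frac{92618}{356074 + \frac{1}{15}} = \frac{92618}{\frac{5341111}{15}} = 92618 \cdot \frac{15}{5341111} = \frac{1389270}{5341111}$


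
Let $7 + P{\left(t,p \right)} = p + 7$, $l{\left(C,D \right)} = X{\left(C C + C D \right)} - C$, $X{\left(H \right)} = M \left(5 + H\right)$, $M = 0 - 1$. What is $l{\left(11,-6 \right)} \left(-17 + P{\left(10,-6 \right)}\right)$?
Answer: $1633$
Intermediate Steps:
$M = -1$ ($M = 0 - 1 = -1$)
$X{\left(H \right)} = -5 - H$ ($X{\left(H \right)} = - (5 + H) = -5 - H$)
$l{\left(C,D \right)} = -5 - C - C^{2} - C D$ ($l{\left(C,D \right)} = \left(-5 - \left(C C + C D\right)\right) - C = \left(-5 - \left(C^{2} + C D\right)\right) - C = \left(-5 - C^{2} - C D\right) - C = -5 - C - C^{2} - C D$)
$P{\left(t,p \right)} = p$ ($P{\left(t,p \right)} = -7 + \left(p + 7\right) = -7 + \left(7 + p\right) = p$)
$l{\left(11,-6 \right)} \left(-17 + P{\left(10,-6 \right)}\right) = \left(-5 - 11 - 11 \left(11 - 6\right)\right) \left(-17 - 6\right) = \left(-5 - 11 - 11 \cdot 5\right) \left(-23\right) = \left(-5 - 11 - 55\right) \left(-23\right) = \left(-71\right) \left(-23\right) = 1633$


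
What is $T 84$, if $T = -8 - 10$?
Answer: $-1512$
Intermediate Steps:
$T = -18$ ($T = -8 - 10 = -18$)
$T 84 = \left(-18\right) 84 = -1512$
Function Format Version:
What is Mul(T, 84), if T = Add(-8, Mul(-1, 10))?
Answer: -1512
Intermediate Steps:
T = -18 (T = Add(-8, -10) = -18)
Mul(T, 84) = Mul(-18, 84) = -1512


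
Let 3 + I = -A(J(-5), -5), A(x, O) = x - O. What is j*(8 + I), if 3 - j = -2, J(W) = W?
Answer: 25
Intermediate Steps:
j = 5 (j = 3 - 1*(-2) = 3 + 2 = 5)
I = -3 (I = -3 - (-5 - 1*(-5)) = -3 - (-5 + 5) = -3 - 1*0 = -3 + 0 = -3)
j*(8 + I) = 5*(8 - 3) = 5*5 = 25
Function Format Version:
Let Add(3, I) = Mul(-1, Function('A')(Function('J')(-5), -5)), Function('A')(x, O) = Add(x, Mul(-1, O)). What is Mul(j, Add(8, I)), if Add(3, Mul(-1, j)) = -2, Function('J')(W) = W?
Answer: 25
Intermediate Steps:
j = 5 (j = Add(3, Mul(-1, -2)) = Add(3, 2) = 5)
I = -3 (I = Add(-3, Mul(-1, Add(-5, Mul(-1, -5)))) = Add(-3, Mul(-1, Add(-5, 5))) = Add(-3, Mul(-1, 0)) = Add(-3, 0) = -3)
Mul(j, Add(8, I)) = Mul(5, Add(8, -3)) = Mul(5, 5) = 25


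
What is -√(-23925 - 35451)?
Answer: -4*I*√3711 ≈ -243.67*I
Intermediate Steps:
-√(-23925 - 35451) = -√(-59376) = -4*I*√3711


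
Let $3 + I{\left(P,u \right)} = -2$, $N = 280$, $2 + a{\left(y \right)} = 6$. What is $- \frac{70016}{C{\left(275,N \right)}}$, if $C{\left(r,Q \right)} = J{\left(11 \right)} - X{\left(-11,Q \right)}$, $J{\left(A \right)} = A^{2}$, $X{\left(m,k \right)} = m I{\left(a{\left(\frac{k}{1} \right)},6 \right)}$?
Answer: $- \frac{35008}{33} \approx -1060.8$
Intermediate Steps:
$a{\left(y \right)} = 4$ ($a{\left(y \right)} = -2 + 6 = 4$)
$I{\left(P,u \right)} = -5$ ($I{\left(P,u \right)} = -3 - 2 = -5$)
$X{\left(m,k \right)} = - 5 m$ ($X{\left(m,k \right)} = m \left(-5\right) = - 5 m$)
$C{\left(r,Q \right)} = 66$ ($C{\left(r,Q \right)} = 11^{2} - \left(-5\right) \left(-11\right) = 121 - 55 = 66$)
$- \frac{70016}{C{\left(275,N \right)}} = - \frac{70016}{66} = \left(-70016\right) \frac{1}{66} = - \frac{35008}{33}$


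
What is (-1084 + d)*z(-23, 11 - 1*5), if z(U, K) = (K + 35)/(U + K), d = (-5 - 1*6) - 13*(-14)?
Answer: 37433/17 ≈ 2201.9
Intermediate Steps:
d = 171 (d = (-5 - 6) + 182 = -11 + 182 = 171)
z(U, K) = (35 + K)/(K + U)
(-1084 + d)*z(-23, 11 - 1*5) = (-1084 + 171)*((35 + (11 - 1*5))/((11 - 1*5) - 23)) = -913*(35 + (11 - 5))/((11 - 5) - 23) = -913*(35 + 6)/(6 - 23) = -913*41/(-17) = -(-913)*41/17 = -913*(-41/17) = 37433/17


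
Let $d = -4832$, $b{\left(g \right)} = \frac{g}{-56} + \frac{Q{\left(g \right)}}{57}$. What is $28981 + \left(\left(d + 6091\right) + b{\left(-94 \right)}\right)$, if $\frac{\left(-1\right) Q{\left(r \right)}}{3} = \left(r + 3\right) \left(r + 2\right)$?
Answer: $\frac{15854157}{532} \approx 29801.0$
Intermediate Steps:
$Q{\left(r \right)} = - 3 \left(2 + r\right) \left(3 + r\right)$ ($Q{\left(r \right)} = - 3 \left(r + 3\right) \left(r + 2\right) = - 3 \left(3 + r\right) \left(2 + r\right) = - 3 \left(2 + r\right) \left(3 + r\right)$)
$b{\left(g \right)} = - \frac{6}{19} - \frac{299 g}{1064} - \frac{g^{2}}{19}$ ($b{\left(g \right)} = \frac{g}{-56} + \frac{-18 - 15 g - 3 g^{2}}{57} = g \left(- \frac{1}{56}\right) + \left(-18 - 15 g - 3 g^{2}\right) \frac{1}{57} = - \frac{g}{56} - \left(\frac{6}{19} + \frac{g^{2}}{19} + \frac{5 g}{19}\right) = - \frac{6}{19} - \frac{299 g}{1064} - \frac{g^{2}}{19}$)
$28981 + \left(\left(d + 6091\right) + b{\left(-94 \right)}\right) = 28981 + \left(\left(-4832 + 6091\right) - \left(- \frac{13885}{532} + \frac{8836}{19}\right)\right) = 28981 + \left(1259 - \frac{233523}{532}\right) = 28981 + \frac{436265}{532} = \frac{15854157}{532}$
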